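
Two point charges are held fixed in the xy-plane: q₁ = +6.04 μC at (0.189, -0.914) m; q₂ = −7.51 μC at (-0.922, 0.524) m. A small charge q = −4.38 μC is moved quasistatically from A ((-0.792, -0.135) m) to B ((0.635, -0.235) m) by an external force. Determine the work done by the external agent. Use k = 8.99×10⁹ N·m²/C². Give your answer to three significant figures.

For quasistatic motion the external work equals the change in potential energy: W_ext = qΔV = q(V_B − V_A).
At A: distances to the source charges are 1.25 m, 0.672 m; V_A = Σ kqᵢ/rᵢ = -5.72×10⁴ V.
At B: distances to the source charges are 0.812 m, 1.73 m; V_B = Σ kqᵢ/rᵢ = 2.79×10⁴ V.
ΔV = V_B − V_A = 8.50×10⁴ V.
W_ext = qΔV = (-4.38×10⁻⁶ C)(8.50×10⁴ V) = -0.372 J.

-0.372 J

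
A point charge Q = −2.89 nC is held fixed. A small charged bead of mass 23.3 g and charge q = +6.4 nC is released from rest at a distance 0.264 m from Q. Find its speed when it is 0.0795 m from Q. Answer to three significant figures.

0.0112 m/s

Only the electrostatic force acts, so mechanical energy is conserved: ½mv² = U₁ − U₂ = kQq(1/r₁ − 1/r₂).
U₁ − U₂ = (8.99×10⁹ N·m²/C²)(-2.89×10⁻⁹ C)(6.40×10⁻⁹ C)(1/0.264 − 1/0.0795) = 1.46×10⁻⁶ J.
v = √(2·1.46×10⁻⁶/0.0233) = 0.0112 m/s.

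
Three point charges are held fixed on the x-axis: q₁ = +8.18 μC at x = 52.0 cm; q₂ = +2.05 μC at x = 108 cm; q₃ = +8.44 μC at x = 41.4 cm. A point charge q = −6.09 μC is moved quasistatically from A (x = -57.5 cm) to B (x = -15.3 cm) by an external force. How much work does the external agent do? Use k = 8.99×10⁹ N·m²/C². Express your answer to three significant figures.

-0.627 J

For quasistatic motion the external work equals the change in potential energy: W_ext = qΔV = q(V_B − V_A).
At A: distances to the source charges are 1.09 m, 1.66 m, 0.989 m; V_A = Σ kqᵢ/rᵢ = 1.55×10⁵ V.
At B: distances to the source charges are 0.673 m, 1.23 m, 0.567 m; V_B = Σ kqᵢ/rᵢ = 2.58×10⁵ V.
ΔV = V_B − V_A = 1.03×10⁵ V.
W_ext = qΔV = (-6.09×10⁻⁶ C)(1.03×10⁵ V) = -0.627 J.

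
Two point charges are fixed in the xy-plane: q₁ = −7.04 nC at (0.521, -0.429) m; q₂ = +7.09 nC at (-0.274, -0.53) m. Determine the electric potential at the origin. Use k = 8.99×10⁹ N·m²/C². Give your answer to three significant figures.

The total potential is the scalar sum of each charge's contribution, V = Σ kqᵢ/rᵢ.
Distances from the field point to each charge: r₁ = 0.675 m, r₂ = 0.597 m.
V = k[(-7.04×10⁻⁹)/(0.675) + (7.09×10⁻⁹)/(0.597)] = 13.1 V.

13.1 V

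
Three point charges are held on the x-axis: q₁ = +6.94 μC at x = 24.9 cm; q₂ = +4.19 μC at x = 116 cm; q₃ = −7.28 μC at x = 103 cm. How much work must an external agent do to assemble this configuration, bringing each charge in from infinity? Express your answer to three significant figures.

-2.40 J

The assembly work is the sum of pairwise potential energies, U = Σ_{i<j} kqᵢqⱼ/rᵢⱼ.
Pair separations: r₁₂ = 0.911 m, r₁₃ = 0.781 m, r₂₃ = 0.130 m.
U = (0.287) + (-0.582) + (-2.11) = -2.40 J.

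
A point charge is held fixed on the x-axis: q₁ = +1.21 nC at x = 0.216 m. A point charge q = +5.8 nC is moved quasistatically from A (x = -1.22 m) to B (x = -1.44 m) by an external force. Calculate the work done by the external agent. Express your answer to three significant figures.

-5.84×10⁻⁹ J

For quasistatic motion the external work equals the change in potential energy: W_ext = qΔV = q(V_B − V_A).
At A: distance to the source charge is 1.44 m; V_A = kq₁/r = 7.58 V.
At B: distance to the source charge is 1.66 m; V_B = kq₁/r = 6.57 V.
ΔV = V_B − V_A = -1.01 V.
W_ext = qΔV = (5.80×10⁻⁹ C)(-1.01 V) = -5.84×10⁻⁹ J.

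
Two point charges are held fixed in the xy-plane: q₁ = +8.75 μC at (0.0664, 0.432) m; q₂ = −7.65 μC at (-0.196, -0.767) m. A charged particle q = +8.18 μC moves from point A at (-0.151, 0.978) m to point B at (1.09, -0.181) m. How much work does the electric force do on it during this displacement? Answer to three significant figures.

The work done by the electric force is W_field = −ΔU = −q(V_B − V_A) = q(V_A − V_B).
At A: distances to the source charges are 0.588 m, 1.75 m; V_A = Σ kqᵢ/rᵢ = 9.45×10⁴ V.
At B: distances to the source charges are 1.19 m, 1.41 m; V_B = Σ kqᵢ/rᵢ = 1.73×10⁴ V.
ΔV = V_B − V_A = -7.72×10⁴ V.
W_field = −qΔV = −(8.18×10⁻⁶ C)(-7.72×10⁴ V) = 0.631 J.

0.631 J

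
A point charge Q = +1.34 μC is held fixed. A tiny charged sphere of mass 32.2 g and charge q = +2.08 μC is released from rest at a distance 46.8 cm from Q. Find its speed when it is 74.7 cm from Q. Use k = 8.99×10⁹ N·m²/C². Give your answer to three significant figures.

1.11 m/s

Only the electrostatic force acts, so mechanical energy is conserved: ½mv² = U₁ − U₂ = kQq(1/r₁ − 1/r₂).
U₁ − U₂ = (8.99×10⁹ N·m²/C²)(1.34×10⁻⁶ C)(2.08×10⁻⁶ C)(1/0.468 − 1/0.747) = 0.0200 J.
v = √(2·0.0200/0.0322) = 1.11 m/s.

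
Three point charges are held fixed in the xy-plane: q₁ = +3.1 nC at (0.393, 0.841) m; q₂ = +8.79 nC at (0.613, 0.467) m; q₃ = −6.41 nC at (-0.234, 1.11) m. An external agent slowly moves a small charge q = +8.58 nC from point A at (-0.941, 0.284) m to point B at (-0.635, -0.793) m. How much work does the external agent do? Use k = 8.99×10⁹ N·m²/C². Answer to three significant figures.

1.08×10⁻⁷ J

For quasistatic motion the external work equals the change in potential energy: W_ext = qΔV = q(V_B − V_A).
At A: distances to the source charges are 1.45 m, 1.56 m, 1.09 m; V_A = Σ kqᵢ/rᵢ = 16.8 V.
At B: distances to the source charges are 1.93 m, 1.77 m, 1.94 m; V_B = Σ kqᵢ/rᵢ = 29.4 V.
ΔV = V_B − V_A = 12.6 V.
W_ext = qΔV = (8.58×10⁻⁹ C)(12.6 V) = 1.08×10⁻⁷ J.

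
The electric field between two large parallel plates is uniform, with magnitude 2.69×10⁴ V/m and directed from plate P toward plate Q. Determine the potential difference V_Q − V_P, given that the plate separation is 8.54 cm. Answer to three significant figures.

-2300 V

In a uniform field, potential decreases in the direction of E: ΔV = −E·d for a displacement d parallel to E.
Going from P to Q is a displacement of 8.54 cm along the field, so V_Q − V_P = −Ed = -2300 V.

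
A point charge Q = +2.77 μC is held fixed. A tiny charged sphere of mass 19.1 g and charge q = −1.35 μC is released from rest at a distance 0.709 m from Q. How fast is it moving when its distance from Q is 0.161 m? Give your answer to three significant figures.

4.11 m/s

Only the electrostatic force acts, so mechanical energy is conserved: ½mv² = U₁ − U₂ = kQq(1/r₁ − 1/r₂).
U₁ − U₂ = (8.99×10⁹ N·m²/C²)(2.77×10⁻⁶ C)(-1.35×10⁻⁶ C)(1/0.709 − 1/0.161) = 0.161 J.
v = √(2·0.161/0.0191) = 4.11 m/s.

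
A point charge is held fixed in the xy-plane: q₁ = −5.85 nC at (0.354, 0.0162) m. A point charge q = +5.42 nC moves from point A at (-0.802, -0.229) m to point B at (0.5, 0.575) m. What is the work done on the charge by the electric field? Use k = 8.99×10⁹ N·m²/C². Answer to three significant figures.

The work done by the electric force is W_field = −ΔU = −q(V_B − V_A) = q(V_A − V_B).
At A: distance to the source charge is 1.18 m; V_A = kq₁/r = -44.5 V.
At B: distance to the source charge is 0.578 m; V_B = kq₁/r = -91.1 V.
ΔV = V_B − V_A = -46.6 V.
W_field = −qΔV = −(5.42×10⁻⁹ C)(-46.6 V) = 2.52×10⁻⁷ J.

2.52×10⁻⁷ J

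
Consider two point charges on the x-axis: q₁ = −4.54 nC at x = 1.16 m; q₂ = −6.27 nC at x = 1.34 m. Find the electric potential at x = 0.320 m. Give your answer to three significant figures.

Electric potential is a scalar, so the contributions from each charge add algebraically: V = Σ kqᵢ/rᵢ.
Distances from the field point to each charge: r₁ = 0.840 m, r₂ = 1.02 m.
V = k[(-4.54×10⁻⁹)/(0.840) + (-6.27×10⁻⁹)/(1.02)] = -104 V.

-104 V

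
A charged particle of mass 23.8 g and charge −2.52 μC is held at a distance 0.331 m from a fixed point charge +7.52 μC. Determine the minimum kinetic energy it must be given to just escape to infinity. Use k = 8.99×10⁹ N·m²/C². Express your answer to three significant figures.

0.515 J

To just escape, total mechanical energy must reach zero at infinity: ½mv²_min + U = 0, so ½mv²_min = −U = |kQq|/r.
|U| = |kQq|/r = (8.99×10⁹ N·m²/C²)(7.52×10⁻⁶)(2.52×10⁻⁶)/(0.331) = 0.515 J.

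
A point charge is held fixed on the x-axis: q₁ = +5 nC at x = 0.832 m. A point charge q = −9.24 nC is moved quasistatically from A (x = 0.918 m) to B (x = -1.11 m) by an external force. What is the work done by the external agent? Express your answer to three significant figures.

For quasistatic motion the external work equals the change in potential energy: W_ext = qΔV = q(V_B − V_A).
At A: distance to the source charge is 0.0860 m; V_A = kq₁/r = 523 V.
At B: distance to the source charge is 1.94 m; V_B = kq₁/r = 23.1 V.
ΔV = V_B − V_A = -500 V.
W_ext = qΔV = (-9.24×10⁻⁹ C)(-500 V) = 4.62×10⁻⁶ J.

4.62×10⁻⁶ J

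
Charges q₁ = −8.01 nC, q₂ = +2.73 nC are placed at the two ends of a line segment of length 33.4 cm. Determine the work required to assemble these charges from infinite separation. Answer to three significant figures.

-5.89×10⁻⁷ J

The assembly work is the sum of pairwise potential energies, U = Σ_{i<j} kqᵢqⱼ/rᵢⱼ.
The separation is r = 0.334 m.
U = (-5.89×10⁻⁷) = -5.89×10⁻⁷ J.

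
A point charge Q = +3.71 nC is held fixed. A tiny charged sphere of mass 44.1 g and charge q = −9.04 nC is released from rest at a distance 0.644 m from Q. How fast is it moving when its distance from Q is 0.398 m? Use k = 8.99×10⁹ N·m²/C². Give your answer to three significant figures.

3.62×10⁻³ m/s

Only the electrostatic force acts, so mechanical energy is conserved: ½mv² = U₁ − U₂ = kQq(1/r₁ − 1/r₂).
U₁ − U₂ = (8.99×10⁹ N·m²/C²)(3.71×10⁻⁹ C)(-9.04×10⁻⁹ C)(1/0.644 − 1/0.398) = 2.89×10⁻⁷ J.
v = √(2·2.89×10⁻⁷/0.0441) = 3.62×10⁻³ m/s.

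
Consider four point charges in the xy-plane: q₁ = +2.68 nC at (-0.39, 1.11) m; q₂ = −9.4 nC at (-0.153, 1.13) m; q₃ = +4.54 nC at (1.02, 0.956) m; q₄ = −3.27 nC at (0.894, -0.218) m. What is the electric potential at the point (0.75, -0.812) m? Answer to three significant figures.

Electric potential is a scalar, so the contributions from each charge add algebraically: V = Σ kqᵢ/rᵢ.
Distances from the field point to each charge: r₁ = 2.23 m, r₂ = 2.14 m, r₃ = 1.79 m, r₄ = 0.611 m.
V = k[(2.68×10⁻⁹)/(2.23) + (-9.40×10⁻⁹)/(2.14) + (4.54×10⁻⁹)/(1.79) + (-3.27×10⁻⁹)/(0.611)] = -54.0 V.

-54.0 V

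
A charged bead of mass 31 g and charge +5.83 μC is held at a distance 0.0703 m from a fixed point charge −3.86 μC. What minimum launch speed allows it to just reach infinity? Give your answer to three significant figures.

To just escape, total mechanical energy must reach zero at infinity: ½mv²_min + U = 0, so ½mv²_min = −U = |kQq|/r.
|U| = |kQq|/r = (8.99×10⁹ N·m²/C²)(3.86×10⁻⁶)(5.83×10⁻⁶)/(0.0703) = 2.88 J.
v_min = √(2|U|/m) = √(2·2.88/0.0310) = 13.6 m/s.

13.6 m/s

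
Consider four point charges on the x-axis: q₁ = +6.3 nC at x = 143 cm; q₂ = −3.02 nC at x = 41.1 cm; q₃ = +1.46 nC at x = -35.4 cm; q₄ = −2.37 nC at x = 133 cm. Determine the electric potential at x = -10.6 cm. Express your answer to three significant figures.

Electric potential is a scalar, so the contributions from each charge add algebraically: V = Σ kqᵢ/rᵢ.
Distances from the field point to each charge: r₁ = 1.54 m, r₂ = 0.517 m, r₃ = 0.248 m, r₄ = 1.44 m.
V = k[(6.30×10⁻⁹)/(1.54) + (-3.02×10⁻⁹)/(0.517) + (1.46×10⁻⁹)/(0.248) + (-2.37×10⁻⁹)/(1.44)] = 22.4 V.

22.4 V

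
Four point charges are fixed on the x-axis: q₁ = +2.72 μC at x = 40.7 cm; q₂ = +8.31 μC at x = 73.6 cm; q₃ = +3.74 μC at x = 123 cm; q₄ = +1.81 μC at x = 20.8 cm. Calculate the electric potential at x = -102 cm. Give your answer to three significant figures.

The total potential is the scalar sum of each charge's contribution, V = Σ kqᵢ/rᵢ.
Distances from the field point to each charge: r₁ = 1.43 m, r₂ = 1.76 m, r₃ = 2.25 m, r₄ = 1.23 m.
V = k[(2.72×10⁻⁶)/(1.43) + (8.31×10⁻⁶)/(1.76) + (3.74×10⁻⁶)/(2.25) + (1.81×10⁻⁶)/(1.23)] = 8.79×10⁴ V.

8.79×10⁴ V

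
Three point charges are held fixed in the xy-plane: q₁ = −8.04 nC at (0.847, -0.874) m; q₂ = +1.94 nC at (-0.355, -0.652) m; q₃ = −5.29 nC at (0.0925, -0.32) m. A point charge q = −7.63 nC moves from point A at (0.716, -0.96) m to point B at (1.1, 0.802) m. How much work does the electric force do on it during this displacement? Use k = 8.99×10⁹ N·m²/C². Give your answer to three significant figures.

3.30×10⁻⁶ J

The work done by the electric force is W_field = −ΔU = −q(V_B − V_A) = q(V_A − V_B).
At A: distances to the source charges are 0.157 m, 1.11 m, 0.894 m; V_A = Σ kqᵢ/rᵢ = -499 V.
At B: distances to the source charges are 1.69 m, 2.06 m, 1.51 m; V_B = Σ kqᵢ/rᵢ = -65.7 V.
ΔV = V_B − V_A = 433 V.
W_field = −qΔV = −(-7.63×10⁻⁹ C)(433 V) = 3.30×10⁻⁶ J.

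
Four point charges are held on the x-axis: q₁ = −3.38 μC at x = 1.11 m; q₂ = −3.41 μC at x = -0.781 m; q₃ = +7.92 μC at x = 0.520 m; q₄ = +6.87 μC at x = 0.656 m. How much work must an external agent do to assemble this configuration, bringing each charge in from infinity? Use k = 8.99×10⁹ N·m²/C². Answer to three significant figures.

The work to assemble the configuration equals its total potential energy, U = Σ kqᵢqⱼ/rᵢⱼ over all pairs.
Pair separations: r₁₂ = 1.89 m, r₁₃ = 0.590 m, r₁₄ = 0.454 m, r₂₃ = 1.30 m, r₂₄ = 1.44 m, r₃₄ = 0.136 m.
Summing all 6 pair terms gives U = 2.45 J.

2.45 J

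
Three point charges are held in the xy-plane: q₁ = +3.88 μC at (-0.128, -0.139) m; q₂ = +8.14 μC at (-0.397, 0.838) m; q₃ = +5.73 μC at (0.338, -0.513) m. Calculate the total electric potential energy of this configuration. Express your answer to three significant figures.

The assembly work is the sum of pairwise potential energies, U = Σ_{i<j} kqᵢqⱼ/rᵢⱼ.
Pair separations: r₁₂ = 1.01 m, r₁₃ = 0.598 m, r₂₃ = 1.54 m.
U = (0.280) + (0.334) + (0.273) = 0.887 J.

0.887 J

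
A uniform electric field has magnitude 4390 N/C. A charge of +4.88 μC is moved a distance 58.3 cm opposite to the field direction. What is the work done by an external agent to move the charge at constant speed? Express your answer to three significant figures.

The potential change for a displacement 58.3 cm opposite to the field direction is ΔV = +Ed = 2560 V.
W_ext = qΔV = 0.0125 J.

0.0125 J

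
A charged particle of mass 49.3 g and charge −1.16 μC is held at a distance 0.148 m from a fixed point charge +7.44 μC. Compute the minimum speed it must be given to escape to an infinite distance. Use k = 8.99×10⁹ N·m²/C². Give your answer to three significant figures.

To just escape, total mechanical energy must reach zero at infinity: ½mv²_min + U = 0, so ½mv²_min = −U = |kQq|/r.
|U| = |kQq|/r = (8.99×10⁹ N·m²/C²)(7.44×10⁻⁶)(1.16×10⁻⁶)/(0.148) = 0.524 J.
v_min = √(2|U|/m) = √(2·0.524/0.0493) = 4.61 m/s.

4.61 m/s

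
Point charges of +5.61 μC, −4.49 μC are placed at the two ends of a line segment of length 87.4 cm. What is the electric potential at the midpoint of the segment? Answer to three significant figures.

2.30×10⁴ V

Electric potential is a scalar, so the contributions from each charge add algebraically: V = Σ kqᵢ/rᵢ.
Each charge is 0.437 m from the midpoint.
V = k[(5.61×10⁻⁶)/(0.437) + (-4.49×10⁻⁶)/(0.437)] = 2.30×10⁴ V.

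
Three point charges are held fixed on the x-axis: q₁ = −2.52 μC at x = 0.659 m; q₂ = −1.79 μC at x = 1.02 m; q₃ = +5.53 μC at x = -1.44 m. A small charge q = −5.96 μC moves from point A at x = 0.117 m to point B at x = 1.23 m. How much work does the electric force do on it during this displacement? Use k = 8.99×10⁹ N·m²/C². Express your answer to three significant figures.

The work done by the electric force is W_field = −ΔU = −q(V_B − V_A) = q(V_A − V_B).
At A: distances to the source charges are 0.542 m, 0.903 m, 1.56 m; V_A = Σ kqᵢ/rᵢ = -2.77×10⁴ V.
At B: distances to the source charges are 0.571 m, 0.210 m, 2.67 m; V_B = Σ kqᵢ/rᵢ = -9.77×10⁴ V.
ΔV = V_B − V_A = -7.00×10⁴ V.
W_field = −qΔV = −(-5.96×10⁻⁶ C)(-7.00×10⁴ V) = -0.417 J.

-0.417 J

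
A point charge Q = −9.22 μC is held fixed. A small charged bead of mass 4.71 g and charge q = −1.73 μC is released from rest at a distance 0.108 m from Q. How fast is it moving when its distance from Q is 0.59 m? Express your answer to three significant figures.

Only the electrostatic force acts, so mechanical energy is conserved: ½mv² = U₁ − U₂ = kQq(1/r₁ − 1/r₂).
U₁ − U₂ = (8.99×10⁹ N·m²/C²)(-9.22×10⁻⁶ C)(-1.73×10⁻⁶ C)(1/0.108 − 1/0.590) = 1.08 J.
v = √(2·1.08/4.71×10⁻³) = 21.5 m/s.

21.5 m/s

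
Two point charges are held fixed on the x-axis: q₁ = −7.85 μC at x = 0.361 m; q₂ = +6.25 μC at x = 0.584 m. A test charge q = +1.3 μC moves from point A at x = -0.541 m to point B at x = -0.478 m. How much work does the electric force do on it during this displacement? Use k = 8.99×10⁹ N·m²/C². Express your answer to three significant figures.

3.79×10⁻³ J

The work done by the electric force is W_field = −ΔU = −q(V_B − V_A) = q(V_A − V_B).
At A: distances to the source charges are 0.902 m, 1.12 m; V_A = Σ kqᵢ/rᵢ = -2.83×10⁴ V.
At B: distances to the source charges are 0.839 m, 1.06 m; V_B = Σ kqᵢ/rᵢ = -3.12×10⁴ V.
ΔV = V_B − V_A = -2910 V.
W_field = −qΔV = −(1.30×10⁻⁶ C)(-2910 V) = 3.79×10⁻³ J.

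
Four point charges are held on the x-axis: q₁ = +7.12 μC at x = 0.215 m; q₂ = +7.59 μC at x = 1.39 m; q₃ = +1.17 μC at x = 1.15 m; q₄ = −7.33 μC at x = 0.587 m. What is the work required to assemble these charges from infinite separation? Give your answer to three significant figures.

The assembly work is the sum of pairwise potential energies, U = Σ_{i<j} kqᵢqⱼ/rᵢⱼ.
Pair separations: r₁₂ = 1.17 m, r₁₃ = 0.935 m, r₁₄ = 0.372 m, r₂₃ = 0.240 m, r₂₄ = 0.803 m, r₃₄ = 0.563 m.
Summing all 6 pair terms gives U = -1.19 J.

-1.19 J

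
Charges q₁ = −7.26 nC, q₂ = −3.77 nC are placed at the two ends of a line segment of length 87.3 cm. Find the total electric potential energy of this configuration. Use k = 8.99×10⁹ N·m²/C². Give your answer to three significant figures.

The work to assemble the configuration equals its total potential energy, U = Σ kqᵢqⱼ/rᵢⱼ over all pairs.
The separation is r = 0.873 m.
U = (2.82×10⁻⁷) = 2.82×10⁻⁷ J.

2.82×10⁻⁷ J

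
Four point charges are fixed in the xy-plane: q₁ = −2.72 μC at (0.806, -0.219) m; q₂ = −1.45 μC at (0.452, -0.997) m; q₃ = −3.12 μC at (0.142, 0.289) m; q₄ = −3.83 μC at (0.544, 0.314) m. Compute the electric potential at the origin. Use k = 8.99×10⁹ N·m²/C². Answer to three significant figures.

Electric potential is a scalar, so the contributions from each charge add algebraically: V = Σ kqᵢ/rᵢ.
Distances from the field point to each charge: r₁ = 0.835 m, r₂ = 1.09 m, r₃ = 0.322 m, r₄ = 0.628 m.
V = k[(-2.72×10⁻⁶)/(0.835) + (-1.45×10⁻⁶)/(1.09) + (-3.12×10⁻⁶)/(0.322) + (-3.83×10⁻⁶)/(0.628)] = -1.83×10⁵ V.

-1.83×10⁵ V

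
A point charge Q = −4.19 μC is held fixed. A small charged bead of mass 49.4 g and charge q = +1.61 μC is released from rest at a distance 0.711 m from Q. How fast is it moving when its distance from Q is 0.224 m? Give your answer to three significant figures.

Only the electrostatic force acts, so mechanical energy is conserved: ½mv² = U₁ − U₂ = kQq(1/r₁ − 1/r₂).
U₁ − U₂ = (8.99×10⁹ N·m²/C²)(-4.19×10⁻⁶ C)(1.61×10⁻⁶ C)(1/0.711 − 1/0.224) = 0.185 J.
v = √(2·0.185/0.0494) = 2.74 m/s.

2.74 m/s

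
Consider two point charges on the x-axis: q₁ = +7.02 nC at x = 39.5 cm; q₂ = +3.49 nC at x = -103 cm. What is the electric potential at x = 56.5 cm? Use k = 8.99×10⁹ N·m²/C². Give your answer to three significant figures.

The total potential is the scalar sum of each charge's contribution, V = Σ kqᵢ/rᵢ.
Distances from the field point to each charge: r₁ = 0.170 m, r₂ = 1.59 m.
V = k[(7.02×10⁻⁹)/(0.170) + (3.49×10⁻⁹)/(1.59)] = 391 V.

391 V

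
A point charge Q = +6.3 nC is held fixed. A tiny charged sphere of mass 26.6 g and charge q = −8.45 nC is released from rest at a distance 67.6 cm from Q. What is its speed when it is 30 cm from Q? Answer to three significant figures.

Only the electrostatic force acts, so mechanical energy is conserved: ½mv² = U₁ − U₂ = kQq(1/r₁ − 1/r₂).
U₁ − U₂ = (8.99×10⁹ N·m²/C²)(6.30×10⁻⁹ C)(-8.45×10⁻⁹ C)(1/0.676 − 1/0.300) = 8.87×10⁻⁷ J.
v = √(2·8.87×10⁻⁷/0.0266) = 8.17×10⁻³ m/s.

8.17×10⁻³ m/s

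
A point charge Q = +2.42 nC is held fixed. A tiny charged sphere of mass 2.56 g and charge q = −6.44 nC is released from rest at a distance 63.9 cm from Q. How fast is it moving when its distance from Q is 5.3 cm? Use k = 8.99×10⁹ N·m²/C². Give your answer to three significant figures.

0.0435 m/s

Only the electrostatic force acts, so mechanical energy is conserved: ½mv² = U₁ − U₂ = kQq(1/r₁ − 1/r₂).
U₁ − U₂ = (8.99×10⁹ N·m²/C²)(2.42×10⁻⁹ C)(-6.44×10⁻⁹ C)(1/0.639 − 1/0.0530) = 2.42×10⁻⁶ J.
v = √(2·2.42×10⁻⁶/2.56×10⁻³) = 0.0435 m/s.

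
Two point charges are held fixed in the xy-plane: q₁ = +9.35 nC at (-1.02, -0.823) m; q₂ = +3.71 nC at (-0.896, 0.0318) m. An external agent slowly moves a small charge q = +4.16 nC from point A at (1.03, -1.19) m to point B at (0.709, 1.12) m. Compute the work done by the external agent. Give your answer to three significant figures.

For quasistatic motion the external work equals the change in potential energy: W_ext = qΔV = q(V_B − V_A).
At A: distances to the source charges are 2.08 m, 2.28 m; V_A = Σ kqᵢ/rᵢ = 55.0 V.
At B: distances to the source charges are 2.60 m, 1.94 m; V_B = Σ kqᵢ/rᵢ = 49.5 V.
ΔV = V_B − V_A = -5.47 V.
W_ext = qΔV = (4.16×10⁻⁹ C)(-5.47 V) = -2.27×10⁻⁸ J.

-2.27×10⁻⁸ J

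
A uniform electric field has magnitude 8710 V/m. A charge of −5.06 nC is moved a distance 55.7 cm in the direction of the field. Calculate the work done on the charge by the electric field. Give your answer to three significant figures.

-2.45×10⁻⁵ J

The potential change for a displacement 55.7 cm in the direction of the field is ΔV = −Ed = -4850 V.
W_field = −qΔV = -2.45×10⁻⁵ J.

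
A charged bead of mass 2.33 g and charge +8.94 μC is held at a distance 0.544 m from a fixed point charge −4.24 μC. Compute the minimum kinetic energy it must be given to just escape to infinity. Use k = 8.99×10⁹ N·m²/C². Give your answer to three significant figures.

0.626 J

To just escape, total mechanical energy must reach zero at infinity: ½mv²_min + U = 0, so ½mv²_min = −U = |kQq|/r.
|U| = |kQq|/r = (8.99×10⁹ N·m²/C²)(4.24×10⁻⁶)(8.94×10⁻⁶)/(0.544) = 0.626 J.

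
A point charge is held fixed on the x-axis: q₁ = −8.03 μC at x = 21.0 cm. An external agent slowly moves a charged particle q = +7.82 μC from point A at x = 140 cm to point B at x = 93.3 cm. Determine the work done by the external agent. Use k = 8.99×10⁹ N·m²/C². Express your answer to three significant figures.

For quasistatic motion the external work equals the change in potential energy: W_ext = qΔV = q(V_B − V_A).
At A: distance to the source charge is 1.19 m; V_A = kq₁/r = -6.07×10⁴ V.
At B: distance to the source charge is 0.723 m; V_B = kq₁/r = -9.98×10⁴ V.
ΔV = V_B − V_A = -3.92×10⁴ V.
W_ext = qΔV = (7.82×10⁻⁶ C)(-3.92×10⁴ V) = -0.306 J.

-0.306 J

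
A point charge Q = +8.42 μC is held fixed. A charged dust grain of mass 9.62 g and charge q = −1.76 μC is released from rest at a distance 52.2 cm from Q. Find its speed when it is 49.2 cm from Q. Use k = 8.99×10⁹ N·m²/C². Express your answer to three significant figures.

Only the electrostatic force acts, so mechanical energy is conserved: ½mv² = U₁ − U₂ = kQq(1/r₁ − 1/r₂).
U₁ − U₂ = (8.99×10⁹ N·m²/C²)(8.42×10⁻⁶ C)(-1.76×10⁻⁶ C)(1/0.522 − 1/0.492) = 0.0156 J.
v = √(2·0.0156/9.62×10⁻³) = 1.80 m/s.

1.80 m/s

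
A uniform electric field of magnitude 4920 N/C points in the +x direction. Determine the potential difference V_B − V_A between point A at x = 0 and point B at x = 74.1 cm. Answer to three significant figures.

-3650 V

In a uniform field, potential decreases in the direction of E: V_B − V_A = −E·Δx.
V_B − V_A = −(4920 V/m)(0.741 m) = -3650 V.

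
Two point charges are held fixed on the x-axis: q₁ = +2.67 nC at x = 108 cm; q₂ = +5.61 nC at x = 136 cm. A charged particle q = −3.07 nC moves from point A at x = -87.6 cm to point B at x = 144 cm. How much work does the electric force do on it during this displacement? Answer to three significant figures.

The work done by the electric force is W_field = −ΔU = −q(V_B − V_A) = q(V_A − V_B).
At A: distances to the source charges are 1.96 m, 2.24 m; V_A = Σ kqᵢ/rᵢ = 34.8 V.
At B: distances to the source charges are 0.360 m, 0.0800 m; V_B = Σ kqᵢ/rᵢ = 697 V.
ΔV = V_B − V_A = 662 V.
W_field = −qΔV = −(-3.07×10⁻⁹ C)(662 V) = 2.03×10⁻⁶ J.

2.03×10⁻⁶ J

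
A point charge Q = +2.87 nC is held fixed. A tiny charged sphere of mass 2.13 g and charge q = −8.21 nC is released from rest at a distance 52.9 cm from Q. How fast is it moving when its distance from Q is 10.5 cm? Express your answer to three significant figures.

Only the electrostatic force acts, so mechanical energy is conserved: ½mv² = U₁ − U₂ = kQq(1/r₁ − 1/r₂).
U₁ − U₂ = (8.99×10⁹ N·m²/C²)(2.87×10⁻⁹ C)(-8.21×10⁻⁹ C)(1/0.529 − 1/0.105) = 1.62×10⁻⁶ J.
v = √(2·1.62×10⁻⁶/2.13×10⁻³) = 0.0390 m/s.

0.0390 m/s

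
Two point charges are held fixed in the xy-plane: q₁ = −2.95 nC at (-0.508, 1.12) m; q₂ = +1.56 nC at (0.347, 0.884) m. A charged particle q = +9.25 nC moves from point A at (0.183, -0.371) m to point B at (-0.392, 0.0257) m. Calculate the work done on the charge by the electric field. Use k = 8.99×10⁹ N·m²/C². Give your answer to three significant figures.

The work done by the electric force is W_field = −ΔU = −q(V_B − V_A) = q(V_A − V_B).
At A: distances to the source charges are 1.64 m, 1.27 m; V_A = Σ kqᵢ/rᵢ = -5.06 V.
At B: distances to the source charges are 1.10 m, 1.13 m; V_B = Σ kqᵢ/rᵢ = -11.7 V.
ΔV = V_B − V_A = -6.66 V.
W_field = −qΔV = −(9.25×10⁻⁹ C)(-6.66 V) = 6.16×10⁻⁸ J.

6.16×10⁻⁸ J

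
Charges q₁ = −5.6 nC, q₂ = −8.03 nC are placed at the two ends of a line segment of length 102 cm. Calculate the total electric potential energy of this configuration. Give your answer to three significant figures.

The work to assemble the configuration equals its total potential energy, U = Σ kqᵢqⱼ/rᵢⱼ over all pairs.
The separation is r = 1.02 m.
U = (3.96×10⁻⁷) = 3.96×10⁻⁷ J.

3.96×10⁻⁷ J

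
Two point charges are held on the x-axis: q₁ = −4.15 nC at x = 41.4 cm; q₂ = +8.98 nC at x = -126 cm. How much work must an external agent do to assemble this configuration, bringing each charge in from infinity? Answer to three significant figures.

-2.00×10⁻⁷ J

The assembly work is the sum of pairwise potential energies, U = Σ_{i<j} kqᵢqⱼ/rᵢⱼ.
Pair separations: r₁₂ = 1.67 m.
U = (-2.00×10⁻⁷) = -2.00×10⁻⁷ J.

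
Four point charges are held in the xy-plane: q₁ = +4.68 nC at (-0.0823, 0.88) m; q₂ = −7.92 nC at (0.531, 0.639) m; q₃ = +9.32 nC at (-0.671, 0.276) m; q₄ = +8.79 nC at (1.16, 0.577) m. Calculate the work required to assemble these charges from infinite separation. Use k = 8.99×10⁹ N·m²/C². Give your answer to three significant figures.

-8.73×10⁻⁷ J

The work to assemble the configuration equals its total potential energy, U = Σ kqᵢqⱼ/rᵢⱼ over all pairs.
Pair separations: r₁₂ = 0.659 m, r₁₃ = 0.843 m, r₁₄ = 1.28 m, r₂₃ = 1.26 m, r₂₄ = 0.632 m, r₃₄ = 1.86 m.
Summing all 6 pair terms gives U = -8.73×10⁻⁷ J.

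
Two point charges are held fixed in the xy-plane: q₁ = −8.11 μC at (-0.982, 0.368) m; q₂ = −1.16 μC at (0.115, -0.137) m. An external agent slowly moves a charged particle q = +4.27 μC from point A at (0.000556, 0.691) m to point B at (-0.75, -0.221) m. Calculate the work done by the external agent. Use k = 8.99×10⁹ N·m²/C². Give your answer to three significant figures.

For quasistatic motion the external work equals the change in potential energy: W_ext = qΔV = q(V_B − V_A).
At A: distances to the source charges are 1.03 m, 0.836 m; V_A = Σ kqᵢ/rᵢ = -8.30×10⁴ V.
At B: distances to the source charges are 0.633 m, 0.869 m; V_B = Σ kqᵢ/rᵢ = -1.27×10⁵ V.
ΔV = V_B − V_A = -4.42×10⁴ V.
W_ext = qΔV = (4.27×10⁻⁶ C)(-4.42×10⁴ V) = -0.189 J.

-0.189 J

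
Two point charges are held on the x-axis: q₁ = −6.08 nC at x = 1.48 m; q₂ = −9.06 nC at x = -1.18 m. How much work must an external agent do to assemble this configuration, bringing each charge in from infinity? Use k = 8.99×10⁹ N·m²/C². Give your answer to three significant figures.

The assembly work is the sum of pairwise potential energies, U = Σ_{i<j} kqᵢqⱼ/rᵢⱼ.
Pair separations: r₁₂ = 2.66 m.
U = (1.86×10⁻⁷) = 1.86×10⁻⁷ J.

1.86×10⁻⁷ J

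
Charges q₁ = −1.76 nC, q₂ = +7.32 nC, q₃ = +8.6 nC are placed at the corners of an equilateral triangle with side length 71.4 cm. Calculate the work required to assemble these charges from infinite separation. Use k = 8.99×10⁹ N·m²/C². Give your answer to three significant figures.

The work to assemble the configuration equals its total potential energy, U = Σ kqᵢqⱼ/rᵢⱼ over all pairs.
All three pair separations equal the side length, 0.714 m.
U = (-1.62×10⁻⁷) + (-1.91×10⁻⁷) + (7.93×10⁻⁷) = 4.40×10⁻⁷ J.

4.40×10⁻⁷ J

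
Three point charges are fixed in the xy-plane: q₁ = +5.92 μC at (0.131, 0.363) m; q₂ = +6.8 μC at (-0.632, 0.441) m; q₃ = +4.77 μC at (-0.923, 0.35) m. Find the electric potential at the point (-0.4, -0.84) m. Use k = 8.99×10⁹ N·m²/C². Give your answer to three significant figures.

The total potential is the scalar sum of each charge's contribution, V = Σ kqᵢ/rᵢ.
Distances from the field point to each charge: r₁ = 1.31 m, r₂ = 1.30 m, r₃ = 1.30 m.
V = k[(5.92×10⁻⁶)/(1.31) + (6.80×10⁻⁶)/(1.30) + (4.77×10⁻⁶)/(1.30)] = 1.20×10⁵ V.

1.20×10⁵ V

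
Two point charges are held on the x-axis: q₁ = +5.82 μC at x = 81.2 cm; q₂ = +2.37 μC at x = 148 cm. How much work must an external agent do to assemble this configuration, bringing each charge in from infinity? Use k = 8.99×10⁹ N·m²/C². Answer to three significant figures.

The work to assemble the configuration equals its total potential energy, U = Σ kqᵢqⱼ/rᵢⱼ over all pairs.
Pair separations: r₁₂ = 0.668 m.
U = (0.186) = 0.186 J.

0.186 J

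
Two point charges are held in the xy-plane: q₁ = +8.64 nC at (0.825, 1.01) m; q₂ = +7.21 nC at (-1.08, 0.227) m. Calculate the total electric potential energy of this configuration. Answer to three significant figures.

2.72×10⁻⁷ J

The assembly work is the sum of pairwise potential energies, U = Σ_{i<j} kqᵢqⱼ/rᵢⱼ.
Pair separations: r₁₂ = 2.06 m.
U = (2.72×10⁻⁷) = 2.72×10⁻⁷ J.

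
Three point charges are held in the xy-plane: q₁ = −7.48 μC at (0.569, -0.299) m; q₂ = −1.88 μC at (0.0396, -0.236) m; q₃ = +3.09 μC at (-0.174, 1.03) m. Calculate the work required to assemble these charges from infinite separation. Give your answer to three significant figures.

The work to assemble the configuration equals its total potential energy, U = Σ kqᵢqⱼ/rᵢⱼ over all pairs.
Pair separations: r₁₂ = 0.533 m, r₁₃ = 1.52 m, r₂₃ = 1.28 m.
U = (0.237) + (-0.136) + (-0.0407) = 0.0600 J.

0.0600 J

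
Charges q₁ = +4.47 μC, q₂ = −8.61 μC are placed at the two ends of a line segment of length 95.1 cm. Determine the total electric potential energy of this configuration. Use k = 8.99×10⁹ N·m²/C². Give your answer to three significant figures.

The assembly work is the sum of pairwise potential energies, U = Σ_{i<j} kqᵢqⱼ/rᵢⱼ.
The separation is r = 0.951 m.
U = (-0.364) = -0.364 J.

-0.364 J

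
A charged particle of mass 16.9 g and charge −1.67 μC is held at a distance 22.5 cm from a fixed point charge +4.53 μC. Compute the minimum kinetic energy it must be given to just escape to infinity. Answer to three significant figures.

0.302 J

To just escape, total mechanical energy must reach zero at infinity: ½mv²_min + U = 0, so ½mv²_min = −U = |kQq|/r.
|U| = |kQq|/r = (8.99×10⁹ N·m²/C²)(4.53×10⁻⁶)(1.67×10⁻⁶)/(0.225) = 0.302 J.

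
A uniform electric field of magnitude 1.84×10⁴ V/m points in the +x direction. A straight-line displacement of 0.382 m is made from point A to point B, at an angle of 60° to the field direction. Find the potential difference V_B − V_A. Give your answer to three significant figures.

-3510 V

Only the component of displacement along E changes the potential: ΔV = −E·d·cosθ.
ΔV = −(1.84×10⁴ V/m)(0.382 m)cos60° = -3510 V.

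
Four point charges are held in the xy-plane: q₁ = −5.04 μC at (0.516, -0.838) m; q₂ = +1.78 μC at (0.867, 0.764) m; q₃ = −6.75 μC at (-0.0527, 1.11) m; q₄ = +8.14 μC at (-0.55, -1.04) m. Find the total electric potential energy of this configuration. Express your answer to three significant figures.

The assembly work is the sum of pairwise potential energies, U = Σ_{i<j} kqᵢqⱼ/rᵢⱼ.
Pair separations: r₁₂ = 1.64 m, r₁₃ = 2.03 m, r₁₄ = 1.08 m, r₂₃ = 0.983 m, r₂₄ = 2.29 m, r₃₄ = 2.21 m.
Summing all 6 pair terms gives U = -0.515 J.

-0.515 J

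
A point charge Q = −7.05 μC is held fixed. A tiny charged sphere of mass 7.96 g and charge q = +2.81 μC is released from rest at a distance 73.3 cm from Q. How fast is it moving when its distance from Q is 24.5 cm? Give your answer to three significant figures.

11.0 m/s

Only the electrostatic force acts, so mechanical energy is conserved: ½mv² = U₁ − U₂ = kQq(1/r₁ − 1/r₂).
U₁ − U₂ = (8.99×10⁹ N·m²/C²)(-7.05×10⁻⁶ C)(2.81×10⁻⁶ C)(1/0.733 − 1/0.245) = 0.484 J.
v = √(2·0.484/7.96×10⁻³) = 11.0 m/s.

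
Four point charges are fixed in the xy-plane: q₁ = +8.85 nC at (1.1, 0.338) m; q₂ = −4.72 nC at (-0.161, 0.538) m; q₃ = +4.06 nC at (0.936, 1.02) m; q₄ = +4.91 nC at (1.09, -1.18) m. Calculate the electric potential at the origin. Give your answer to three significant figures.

Electric potential is a scalar, so the contributions from each charge add algebraically: V = Σ kqᵢ/rᵢ.
Distances from the field point to each charge: r₁ = 1.15 m, r₂ = 0.562 m, r₃ = 1.38 m, r₄ = 1.61 m.
V = k[(8.85×10⁻⁹)/(1.15) + (-4.72×10⁻⁹)/(0.562) + (4.06×10⁻⁹)/(1.38) + (4.91×10⁻⁹)/(1.61)] = 47.4 V.

47.4 V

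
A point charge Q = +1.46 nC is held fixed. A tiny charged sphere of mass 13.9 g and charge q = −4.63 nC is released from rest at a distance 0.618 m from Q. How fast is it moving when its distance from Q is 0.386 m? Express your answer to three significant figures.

2.92×10⁻³ m/s

Only the electrostatic force acts, so mechanical energy is conserved: ½mv² = U₁ − U₂ = kQq(1/r₁ − 1/r₂).
U₁ − U₂ = (8.99×10⁹ N·m²/C²)(1.46×10⁻⁹ C)(-4.63×10⁻⁹ C)(1/0.618 − 1/0.386) = 5.91×10⁻⁸ J.
v = √(2·5.91×10⁻⁸/0.0139) = 2.92×10⁻³ m/s.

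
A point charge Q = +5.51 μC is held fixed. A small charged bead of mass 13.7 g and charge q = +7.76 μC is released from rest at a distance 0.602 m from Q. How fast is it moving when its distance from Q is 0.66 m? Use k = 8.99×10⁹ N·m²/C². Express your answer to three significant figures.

Only the electrostatic force acts, so mechanical energy is conserved: ½mv² = U₁ − U₂ = kQq(1/r₁ − 1/r₂).
U₁ − U₂ = (8.99×10⁹ N·m²/C²)(5.51×10⁻⁶ C)(7.76×10⁻⁶ C)(1/0.602 − 1/0.660) = 0.0561 J.
v = √(2·0.0561/0.0137) = 2.86 m/s.

2.86 m/s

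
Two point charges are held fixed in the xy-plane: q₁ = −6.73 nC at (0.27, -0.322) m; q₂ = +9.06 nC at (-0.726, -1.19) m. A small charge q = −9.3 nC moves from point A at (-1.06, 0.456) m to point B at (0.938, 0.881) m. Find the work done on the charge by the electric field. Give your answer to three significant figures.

-2.10×10⁻⁷ J

The work done by the electric force is W_field = −ΔU = −q(V_B − V_A) = q(V_A − V_B).
At A: distances to the source charges are 1.54 m, 1.68 m; V_A = Σ kqᵢ/rᵢ = 9.23 V.
At B: distances to the source charges are 1.38 m, 2.66 m; V_B = Σ kqᵢ/rᵢ = -13.3 V.
ΔV = V_B − V_A = -22.5 V.
W_field = −qΔV = −(-9.30×10⁻⁹ C)(-22.5 V) = -2.10×10⁻⁷ J.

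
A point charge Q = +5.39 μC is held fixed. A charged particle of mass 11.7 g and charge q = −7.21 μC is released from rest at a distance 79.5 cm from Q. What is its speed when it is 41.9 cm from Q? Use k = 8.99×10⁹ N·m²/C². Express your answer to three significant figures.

Only the electrostatic force acts, so mechanical energy is conserved: ½mv² = U₁ − U₂ = kQq(1/r₁ − 1/r₂).
U₁ − U₂ = (8.99×10⁹ N·m²/C²)(5.39×10⁻⁶ C)(-7.21×10⁻⁶ C)(1/0.795 − 1/0.419) = 0.394 J.
v = √(2·0.394/0.0117) = 8.21 m/s.

8.21 m/s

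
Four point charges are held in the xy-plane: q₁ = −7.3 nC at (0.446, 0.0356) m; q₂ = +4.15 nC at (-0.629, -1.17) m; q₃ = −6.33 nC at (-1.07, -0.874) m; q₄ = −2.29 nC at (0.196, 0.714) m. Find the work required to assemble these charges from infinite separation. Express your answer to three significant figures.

-1.48×10⁻⁷ J

The assembly work is the sum of pairwise potential energies, U = Σ_{i<j} kqᵢqⱼ/rᵢⱼ.
Pair separations: r₁₂ = 1.62 m, r₁₃ = 1.77 m, r₁₄ = 0.723 m, r₂₃ = 0.531 m, r₂₄ = 2.06 m, r₃₄ = 2.03 m.
Summing all 6 pair terms gives U = -1.48×10⁻⁷ J.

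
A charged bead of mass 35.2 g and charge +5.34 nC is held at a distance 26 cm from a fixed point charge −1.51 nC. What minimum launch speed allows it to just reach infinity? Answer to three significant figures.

3.98×10⁻³ m/s

To just escape, total mechanical energy must reach zero at infinity: ½mv²_min + U = 0, so ½mv²_min = −U = |kQq|/r.
|U| = |kQq|/r = (8.99×10⁹ N·m²/C²)(1.51×10⁻⁹)(5.34×10⁻⁹)/(0.260) = 2.79×10⁻⁷ J.
v_min = √(2|U|/m) = √(2·2.79×10⁻⁷/0.0352) = 3.98×10⁻³ m/s.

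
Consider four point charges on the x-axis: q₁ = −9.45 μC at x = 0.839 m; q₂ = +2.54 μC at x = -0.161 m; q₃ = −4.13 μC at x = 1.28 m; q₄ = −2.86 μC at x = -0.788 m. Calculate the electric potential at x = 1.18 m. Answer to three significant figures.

-6.16×10⁵ V

Electric potential is a scalar, so the contributions from each charge add algebraically: V = Σ kqᵢ/rᵢ.
Distances from the field point to each charge: r₁ = 0.341 m, r₂ = 1.34 m, r₃ = 0.100 m, r₄ = 1.97 m.
V = k[(-9.45×10⁻⁶)/(0.341) + (2.54×10⁻⁶)/(1.34) + (-4.13×10⁻⁶)/(0.100) + (-2.86×10⁻⁶)/(1.97)] = -6.16×10⁵ V.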